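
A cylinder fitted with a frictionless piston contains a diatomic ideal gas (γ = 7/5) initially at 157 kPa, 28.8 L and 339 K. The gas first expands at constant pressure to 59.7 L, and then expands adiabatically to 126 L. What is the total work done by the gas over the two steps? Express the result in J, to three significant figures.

W_total ≈ 10900 J

Step 1 (isobaric): W = PΔV = (157 kPa)(59.7 − 28.8 L) = 4851 J.
After step 1: P = 157 kPa, V = 59.7 L, T = 702.7 K.
Step 2 (adiabatic): W = (P₁V₁ − P₂V₂)/(γ−1) = (9373 − 6952)/0.4 = 6052 J.
W_total = 4851 + 6052 = 10903 J.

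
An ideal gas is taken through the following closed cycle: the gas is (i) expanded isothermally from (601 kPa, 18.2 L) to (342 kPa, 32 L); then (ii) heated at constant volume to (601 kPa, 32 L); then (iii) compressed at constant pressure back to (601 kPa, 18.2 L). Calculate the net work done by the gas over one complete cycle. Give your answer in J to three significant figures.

Leg (i): W = PᵢVᵢ ln(V_f/Vᵢ) = (10938) ln(32/18.2) = 6173 J.
Leg (ii): W = 0.
Leg (iii): W = PΔV = (601)(18.2 − 32) = -8294 J.
W_net = 6173 − 8294 = -2121 J.

W_net ≈ -2120 J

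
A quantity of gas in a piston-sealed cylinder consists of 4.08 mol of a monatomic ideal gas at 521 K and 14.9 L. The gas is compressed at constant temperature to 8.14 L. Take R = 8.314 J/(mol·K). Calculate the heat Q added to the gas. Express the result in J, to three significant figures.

Isothermal ⇒ ΔU = 0, so Q = W = nRT ln(V₂/V₁).
Q = (4.08)(8.314)(521) ln(8.14/14.9) = 17673 × -0.6046 = -10685 J.

Q ≈ -10700 J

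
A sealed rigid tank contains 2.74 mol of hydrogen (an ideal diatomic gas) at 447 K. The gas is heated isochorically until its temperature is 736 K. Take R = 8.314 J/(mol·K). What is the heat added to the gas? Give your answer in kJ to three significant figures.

Constant volume ⇒ W = 0, so Q = ΔU = nCᵥΔT with Cᵥ = 5R/2 = 20.79 J/(mol·K).
ΔU = (2.74)(20.79)(736 − 447) = 16459 J.

Q ≈ 16.5 kJ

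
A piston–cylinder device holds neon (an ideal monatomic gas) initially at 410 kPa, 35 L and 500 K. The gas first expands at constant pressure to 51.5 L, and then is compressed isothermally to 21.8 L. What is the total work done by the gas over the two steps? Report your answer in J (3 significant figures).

Step 1 (isobaric): W = PΔV = (410 kPa)(51.5 − 35 L) = 6765 J.
After step 1: P = 410 kPa, V = 51.5 L, T = 735.7 K.
Step 2 (isothermal): W = P₁V₁ ln(V₂/V₁) = (21115) ln(21.8/51.5) = -18152 J.
W_total = 6765 − 18152 = -11387 J.

W_total ≈ -11400 J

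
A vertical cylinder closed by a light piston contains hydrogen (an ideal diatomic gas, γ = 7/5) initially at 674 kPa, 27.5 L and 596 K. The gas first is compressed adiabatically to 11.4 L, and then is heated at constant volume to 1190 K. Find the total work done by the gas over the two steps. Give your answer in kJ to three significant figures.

W_total ≈ -19.6 kJ

Step 1 (adiabatic): W = (P₁V₁ − P₂V₂)/(γ−1) = (18535 − 26361)/0.4 = -19565 J.
Step 2 (isochoric): W = 0 (constant volume).
W_total = -19565 + 0 = -19565 J.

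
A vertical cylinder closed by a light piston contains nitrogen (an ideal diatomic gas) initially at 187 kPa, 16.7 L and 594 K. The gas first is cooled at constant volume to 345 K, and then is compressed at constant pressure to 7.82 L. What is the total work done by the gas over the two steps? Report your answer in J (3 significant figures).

W_total ≈ -964 J

Step 1 (isochoric): W = 0 (constant volume).
After step 1: P = 108.6 kPa (V unchanged).
Step 2 (isobaric): W = PΔV = (108.6 kPa)(7.82 − 16.7 L) = -964.5 J.
W_total = 0 − 964.5 = -964.5 J.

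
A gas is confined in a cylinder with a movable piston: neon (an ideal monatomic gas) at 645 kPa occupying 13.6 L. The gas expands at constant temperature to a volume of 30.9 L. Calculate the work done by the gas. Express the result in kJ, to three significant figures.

W ≈ 7.20 kJ

Isothermal: W = nRT ln(V₂/V₁) = P₁V₁ ln(V₂/V₁).
P₁V₁ = (645 kPa)(13.6 L) = 8772 J.
W = 8772 × ln(30.9/13.6) = 8772 × 0.8207
W_by_gas = 7199 J.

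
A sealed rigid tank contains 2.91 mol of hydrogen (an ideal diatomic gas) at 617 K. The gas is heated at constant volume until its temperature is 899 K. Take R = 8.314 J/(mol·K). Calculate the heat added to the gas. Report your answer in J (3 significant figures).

Q ≈ 17100 J

Constant volume ⇒ W = 0, so Q = ΔU = nCᵥΔT with Cᵥ = 5R/2 = 20.79 J/(mol·K).
ΔU = (2.91)(20.79)(899 − 617) = 17057 J.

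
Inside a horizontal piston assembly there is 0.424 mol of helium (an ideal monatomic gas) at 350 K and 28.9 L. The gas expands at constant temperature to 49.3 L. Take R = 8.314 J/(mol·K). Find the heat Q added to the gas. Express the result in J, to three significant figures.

Isothermal ⇒ ΔU = 0, so Q = W = nRT ln(V₂/V₁).
Q = (0.424)(8.314)(350) ln(49.3/28.9) = 1234 × 0.5341 = 658.9 J.

Q ≈ 659 J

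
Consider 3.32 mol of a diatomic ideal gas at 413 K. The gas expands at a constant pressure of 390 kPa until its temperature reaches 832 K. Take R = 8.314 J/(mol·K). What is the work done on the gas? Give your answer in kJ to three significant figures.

Isobaric: W = P ΔV = nR ΔT.
W = (3.32)(8.314)(832 − 413) = 11565 J.
Work on gas = −W_by = -11565 J.

W ≈ -11.6 kJ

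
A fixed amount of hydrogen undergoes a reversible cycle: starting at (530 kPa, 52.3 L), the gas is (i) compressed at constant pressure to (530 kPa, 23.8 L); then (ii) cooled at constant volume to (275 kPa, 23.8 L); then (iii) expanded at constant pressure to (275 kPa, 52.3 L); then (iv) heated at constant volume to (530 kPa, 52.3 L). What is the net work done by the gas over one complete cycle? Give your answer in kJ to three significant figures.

W_net ≈ -7.27 kJ

Constant-volume legs do no work.
W(i) = (530)(23.8 − 52.3) = -15105 J; W(iii) = (275)(52.3 − 23.8) = 7837 J.
W_net = -15105 + 7837 = -7267 J (the counter-clockwise enclosed area).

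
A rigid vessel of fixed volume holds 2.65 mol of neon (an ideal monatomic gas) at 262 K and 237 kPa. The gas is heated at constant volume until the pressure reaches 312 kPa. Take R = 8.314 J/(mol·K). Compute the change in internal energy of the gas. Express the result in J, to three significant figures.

ΔU ≈ 2740 J

Constant volume ⇒ W = 0, so Q = ΔU = nCᵥΔT with Cᵥ = 3R/2 = 12.47 J/(mol·K).
At constant V, T₂/T₁ = P₂/P₁ ⇒ ΔT = T₁(P₂/P₁ − 1) = 262·(312/237 − 1) = 82.91 K.
ΔU = (2.65)(12.47)(82.91) = 2740 J.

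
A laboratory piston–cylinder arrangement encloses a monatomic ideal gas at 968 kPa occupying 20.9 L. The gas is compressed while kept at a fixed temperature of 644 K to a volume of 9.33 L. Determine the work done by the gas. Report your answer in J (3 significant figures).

Isothermal: W = nRT ln(V₂/V₁) = P₁V₁ ln(V₂/V₁).
P₁V₁ = (968 kPa)(20.9 L) = 20231 J.
W = 20231 × ln(9.33/20.9) = 20231 × -0.8065
W_by_gas = -16317 J.

W ≈ -16300 J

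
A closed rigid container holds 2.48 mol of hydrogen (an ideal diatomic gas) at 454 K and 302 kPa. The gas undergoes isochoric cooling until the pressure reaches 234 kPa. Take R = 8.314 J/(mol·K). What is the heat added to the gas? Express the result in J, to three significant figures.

Constant volume ⇒ W = 0, so Q = ΔU = nCᵥΔT with Cᵥ = 5R/2 = 20.79 J/(mol·K).
At constant V, T₂/T₁ = P₂/P₁ ⇒ ΔT = T₁(P₂/P₁ − 1) = 454·(234/302 − 1) = -102.2 K.
ΔU = (2.48)(20.79)(-102.2) = -5269 J.

Q ≈ -5270 J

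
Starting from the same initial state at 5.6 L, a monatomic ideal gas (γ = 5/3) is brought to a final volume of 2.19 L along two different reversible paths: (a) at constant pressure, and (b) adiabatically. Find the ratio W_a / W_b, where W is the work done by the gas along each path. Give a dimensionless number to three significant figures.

Path (a) isobaric: W = P₁(V₂ − V₁) → W_a/(P₁V₁) = -0.6089.
Path (b) adiabatic: W = P₁V₁(1 − (V₁/V₂)^(γ−1))/(γ−1) → W_b/(P₁V₁) = -1.305.
W_a / W_b = -0.6089 / -1.305 = 0.4666.

W_a / W_b ≈ 0.467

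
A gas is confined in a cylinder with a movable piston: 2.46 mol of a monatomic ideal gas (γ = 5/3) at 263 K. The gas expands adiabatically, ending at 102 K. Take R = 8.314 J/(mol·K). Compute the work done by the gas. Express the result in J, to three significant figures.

Adiabatic ⇒ Q = 0, so W_by = −ΔU = nCᵥ(T₁ − T₂).
Cᵥ = 3R/2 = 12.47 J/(mol·K).
W = (2.46)(12.47)(263 − 102) = 4939 J.

W ≈ 4940 J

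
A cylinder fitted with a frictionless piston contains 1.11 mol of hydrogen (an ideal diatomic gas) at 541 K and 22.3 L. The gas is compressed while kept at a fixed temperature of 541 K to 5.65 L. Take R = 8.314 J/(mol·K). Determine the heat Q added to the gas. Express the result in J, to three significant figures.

Q ≈ -6850 J

Isothermal ⇒ ΔU = 0, so Q = W = nRT ln(V₂/V₁).
Q = (1.11)(8.314)(541) ln(5.65/22.3) = 4993 × -1.373 = -6855 J.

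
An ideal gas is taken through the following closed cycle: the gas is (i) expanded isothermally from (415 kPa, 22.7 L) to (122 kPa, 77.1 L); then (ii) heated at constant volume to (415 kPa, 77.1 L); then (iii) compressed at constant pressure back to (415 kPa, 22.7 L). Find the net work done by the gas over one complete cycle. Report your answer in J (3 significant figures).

Leg (i): W = PᵢVᵢ ln(V_f/Vᵢ) = (9420) ln(77.1/22.7) = 11519 J.
Leg (ii): W = 0.
Leg (iii): W = PΔV = (415)(22.7 − 77.1) = -22576 J.
W_net = 11519 − 22576 = -11057 J.

W_net ≈ -11100 J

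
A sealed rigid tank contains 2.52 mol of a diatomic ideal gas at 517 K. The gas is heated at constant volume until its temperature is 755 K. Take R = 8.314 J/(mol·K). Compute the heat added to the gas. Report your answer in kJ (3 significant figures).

Q ≈ 12.5 kJ

Constant volume ⇒ W = 0, so Q = ΔU = nCᵥΔT with Cᵥ = 5R/2 = 20.79 J/(mol·K).
ΔU = (2.52)(20.79)(755 − 517) = 12466 J.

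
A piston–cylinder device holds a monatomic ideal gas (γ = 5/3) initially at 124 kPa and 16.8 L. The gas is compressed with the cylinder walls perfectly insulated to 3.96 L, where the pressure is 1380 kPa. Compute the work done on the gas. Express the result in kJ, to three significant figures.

Adiabatic: W = (P₁V₁ − P₂V₂)/(γ − 1) with γ = 5/3.
P₁V₁ = 2083 J, P₂V₂ = 5465 J.
W = (2083 − 5465) / 0.6667 = -5072 J.
Work on gas = −W_by = 5072 J.

W ≈ 5.07 kJ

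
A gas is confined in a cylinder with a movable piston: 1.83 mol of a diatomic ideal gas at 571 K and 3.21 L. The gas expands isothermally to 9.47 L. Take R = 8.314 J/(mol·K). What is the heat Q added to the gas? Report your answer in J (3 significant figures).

Q ≈ 9400 J

Isothermal ⇒ ΔU = 0, so Q = W = nRT ln(V₂/V₁).
Q = (1.83)(8.314)(571) ln(9.47/3.21) = 8688 × 1.082 = 9399 J.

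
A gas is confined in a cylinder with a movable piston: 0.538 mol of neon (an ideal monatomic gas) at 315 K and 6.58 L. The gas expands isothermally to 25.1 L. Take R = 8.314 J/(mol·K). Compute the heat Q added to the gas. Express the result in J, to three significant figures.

Isothermal ⇒ ΔU = 0, so Q = W = nRT ln(V₂/V₁).
Q = (0.538)(8.314)(315) ln(25.1/6.58) = 1409 × 1.339 = 1886 J.

Q ≈ 1890 J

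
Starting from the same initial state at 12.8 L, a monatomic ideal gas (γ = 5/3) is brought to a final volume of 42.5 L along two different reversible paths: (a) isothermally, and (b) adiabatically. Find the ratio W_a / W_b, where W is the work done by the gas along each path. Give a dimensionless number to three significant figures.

W_a / W_b ≈ 1.45

Path (a) isothermal: W = P₁V₁ ln(V₂/V₁) → W_a/(P₁V₁) = 1.2.
Path (b) adiabatic: W = P₁V₁(1 − (V₁/V₂)^(γ−1))/(γ−1) → W_b/(P₁V₁) = 0.826.
W_a / W_b = 1.2 / 0.826 = 1.453.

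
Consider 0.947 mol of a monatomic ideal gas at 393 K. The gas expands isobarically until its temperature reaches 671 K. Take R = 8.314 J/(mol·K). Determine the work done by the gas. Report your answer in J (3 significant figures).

Isobaric: W = P ΔV = nR ΔT.
W = (0.947)(8.314)(671 − 393) = 2189 J.

W ≈ 2190 J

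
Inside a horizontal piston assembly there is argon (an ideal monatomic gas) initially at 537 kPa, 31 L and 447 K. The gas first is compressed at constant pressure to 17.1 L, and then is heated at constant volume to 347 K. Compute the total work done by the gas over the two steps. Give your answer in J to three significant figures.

W_total ≈ -7460 J

Step 1 (isobaric): W = PΔV = (537 kPa)(17.1 − 31 L) = -7464 J.
Step 2 (isochoric): W = 0 (constant volume).
W_total = -7464 + 0 = -7464 J.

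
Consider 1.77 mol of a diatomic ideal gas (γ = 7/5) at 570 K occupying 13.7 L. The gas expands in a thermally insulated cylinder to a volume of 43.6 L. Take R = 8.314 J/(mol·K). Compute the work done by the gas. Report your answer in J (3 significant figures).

W ≈ 7770 J

Adiabatic: TV^(γ−1) = const with γ = 7/5.
T₂ = T₁ (V₁/V₂)^(γ−1) = 570 × (13.7/43.6)^0.4 = 570 × 0.6294 = 358.7 K.
W_by = nCᵥ(T₁ − T₂) = (1.77)(20.79)(570 − 358.7) = 7772 J.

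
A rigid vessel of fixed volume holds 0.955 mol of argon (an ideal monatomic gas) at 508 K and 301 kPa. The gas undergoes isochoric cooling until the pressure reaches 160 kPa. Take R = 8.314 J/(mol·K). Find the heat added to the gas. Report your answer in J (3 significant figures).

Constant volume ⇒ W = 0, so Q = ΔU = nCᵥΔT with Cᵥ = 3R/2 = 12.47 J/(mol·K).
At constant V, T₂/T₁ = P₂/P₁ ⇒ ΔT = T₁(P₂/P₁ − 1) = 508·(160/301 − 1) = -238 K.
ΔU = (0.955)(12.47)(-238) = -2834 J.

Q ≈ -2830 J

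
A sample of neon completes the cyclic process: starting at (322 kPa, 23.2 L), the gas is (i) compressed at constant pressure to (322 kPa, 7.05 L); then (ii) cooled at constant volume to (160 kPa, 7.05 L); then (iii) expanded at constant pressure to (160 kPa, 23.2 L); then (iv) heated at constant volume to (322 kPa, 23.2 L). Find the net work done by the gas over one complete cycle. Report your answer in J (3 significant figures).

W_net ≈ -2620 J

Constant-volume legs do no work.
W(i) = (322)(7.05 − 23.2) = -5200 J; W(iii) = (160)(23.2 − 7.05) = 2584 J.
W_net = -5200 + 2584 = -2616 J (the counter-clockwise enclosed area).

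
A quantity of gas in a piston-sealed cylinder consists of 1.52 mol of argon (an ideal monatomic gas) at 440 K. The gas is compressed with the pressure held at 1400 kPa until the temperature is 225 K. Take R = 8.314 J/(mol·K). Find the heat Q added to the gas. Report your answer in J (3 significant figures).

Isobaric: W = nRΔT = (1.52)(8.314)(-215) = -2717 J.
ΔU = nCᵥΔT with Cᵥ = 3R/2: ΔU = (1.52)(12.47)(-215) = -4076 J.
Q = ΔU + W = -4076 − 2717 = -6793 J.

Q ≈ -6790 J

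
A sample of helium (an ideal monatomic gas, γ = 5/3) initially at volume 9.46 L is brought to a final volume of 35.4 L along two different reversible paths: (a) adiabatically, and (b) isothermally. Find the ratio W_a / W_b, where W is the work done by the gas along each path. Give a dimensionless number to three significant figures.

W_a / W_b ≈ 0.665

Path (a) adiabatic: W = P₁V₁(1 − (V₁/V₂)^(γ−1))/(γ−1) → W_a/(P₁V₁) = 0.8777.
Path (b) isothermal: W = P₁V₁ ln(V₂/V₁) → W_b/(P₁V₁) = 1.32.
W_a / W_b = 0.8777 / 1.32 = 0.6651.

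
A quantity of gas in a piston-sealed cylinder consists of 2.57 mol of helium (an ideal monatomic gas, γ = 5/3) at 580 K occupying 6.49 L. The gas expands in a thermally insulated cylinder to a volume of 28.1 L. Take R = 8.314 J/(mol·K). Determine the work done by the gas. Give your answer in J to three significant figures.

Adiabatic: TV^(γ−1) = const with γ = 5/3.
T₂ = T₁ (V₁/V₂)^(γ−1) = 580 × (6.49/28.1)^0.667 = 580 × 0.3764 = 218.3 K.
W_by = nCᵥ(T₁ − T₂) = (2.57)(12.47)(580 − 218.3) = 11592 J.

W ≈ 11600 J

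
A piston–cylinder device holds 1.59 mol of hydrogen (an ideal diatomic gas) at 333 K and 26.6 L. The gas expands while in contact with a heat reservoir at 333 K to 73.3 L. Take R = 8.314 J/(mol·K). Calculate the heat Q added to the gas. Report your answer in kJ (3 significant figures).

Q ≈ 4.46 kJ

Isothermal ⇒ ΔU = 0, so Q = W = nRT ln(V₂/V₁).
Q = (1.59)(8.314)(333) ln(73.3/26.6) = 4402 × 1.014 = 4462 J.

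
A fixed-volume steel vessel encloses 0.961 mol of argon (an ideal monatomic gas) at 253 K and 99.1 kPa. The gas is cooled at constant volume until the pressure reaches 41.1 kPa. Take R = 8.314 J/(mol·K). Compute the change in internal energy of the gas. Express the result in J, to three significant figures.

ΔU ≈ -1770 J

Constant volume ⇒ W = 0, so Q = ΔU = nCᵥΔT with Cᵥ = 3R/2 = 12.47 J/(mol·K).
At constant V, T₂/T₁ = P₂/P₁ ⇒ ΔT = T₁(P₂/P₁ − 1) = 253·(41.1/99.1 − 1) = -148.1 K.
ΔU = (0.961)(12.47)(-148.1) = -1775 J.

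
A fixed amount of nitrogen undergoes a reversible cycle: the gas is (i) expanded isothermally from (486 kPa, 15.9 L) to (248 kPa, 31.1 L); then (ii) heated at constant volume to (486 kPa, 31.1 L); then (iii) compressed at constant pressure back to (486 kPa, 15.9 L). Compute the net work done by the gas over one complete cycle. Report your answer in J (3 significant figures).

W_net ≈ -2200 J

Leg (i): W = PᵢVᵢ ln(V_f/Vᵢ) = (7727) ln(31.1/15.9) = 5184 J.
Leg (ii): W = 0.
Leg (iii): W = PΔV = (486)(15.9 − 31.1) = -7387 J.
W_net = 5184 − 7387 = -2203 J.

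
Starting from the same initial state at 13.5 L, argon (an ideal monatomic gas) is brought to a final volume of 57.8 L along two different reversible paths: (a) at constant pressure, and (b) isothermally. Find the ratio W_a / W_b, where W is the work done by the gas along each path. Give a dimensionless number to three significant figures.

W_a / W_b ≈ 2.26

Path (a) isobaric: W = P₁(V₂ − V₁) → W_a/(P₁V₁) = 3.281.
Path (b) isothermal: W = P₁V₁ ln(V₂/V₁) → W_b/(P₁V₁) = 1.454.
W_a / W_b = 3.281 / 1.454 = 2.256.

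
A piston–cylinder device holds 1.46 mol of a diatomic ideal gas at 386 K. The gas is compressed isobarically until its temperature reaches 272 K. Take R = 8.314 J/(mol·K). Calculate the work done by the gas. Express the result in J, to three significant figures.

Isobaric: W = P ΔV = nR ΔT.
W = (1.46)(8.314)(272 − 386) = -1384 J.

W ≈ -1380 J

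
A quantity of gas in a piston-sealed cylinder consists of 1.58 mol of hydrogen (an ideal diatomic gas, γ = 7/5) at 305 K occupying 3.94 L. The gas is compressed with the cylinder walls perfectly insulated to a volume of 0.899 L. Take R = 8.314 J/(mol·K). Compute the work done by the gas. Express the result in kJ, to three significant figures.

Adiabatic: TV^(γ−1) = const with γ = 7/5.
T₂ = T₁ (V₁/V₂)^(γ−1) = 305 × (3.94/0.899)^0.4 = 305 × 1.806 = 550.8 K.
W_by = nCᵥ(T₁ − T₂) = (1.58)(20.79)(305 − 550.8) = -8072 J.

W ≈ -8.07 kJ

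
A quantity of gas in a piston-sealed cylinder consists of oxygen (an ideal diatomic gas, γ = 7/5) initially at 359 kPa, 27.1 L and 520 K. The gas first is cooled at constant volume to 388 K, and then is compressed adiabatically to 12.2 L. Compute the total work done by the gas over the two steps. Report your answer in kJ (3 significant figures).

Step 1 (isochoric): W = 0 (constant volume).
After step 1: P = 267.9 kPa (V unchanged).
Step 2 (adiabatic): W = (P₁V₁ − P₂V₂)/(γ−1) = (7259 − 9989)/0.4 = -6825 J.
W_total = 0 − 6825 = -6825 J.

W_total ≈ -6.83 kJ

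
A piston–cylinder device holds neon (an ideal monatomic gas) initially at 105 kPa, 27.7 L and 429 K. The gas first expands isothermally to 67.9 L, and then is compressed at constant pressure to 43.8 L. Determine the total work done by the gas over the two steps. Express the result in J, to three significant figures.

W_total ≈ 1580 J

Step 1 (isothermal): W = P₁V₁ ln(V₂/V₁) = (2908) ln(67.9/27.7) = 2608 J.
After step 1: P = 42.84 kPa, V = 67.9 L, T = 429 K.
Step 2 (isobaric): W = PΔV = (42.84 kPa)(43.8 − 67.9 L) = -1032 J.
W_total = 2608 − 1032 = 1575 J.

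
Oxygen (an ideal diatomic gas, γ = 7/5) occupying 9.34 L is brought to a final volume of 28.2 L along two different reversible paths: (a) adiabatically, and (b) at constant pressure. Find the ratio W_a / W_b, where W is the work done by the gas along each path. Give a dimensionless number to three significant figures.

Path (a) adiabatic: W = P₁V₁(1 − (V₁/V₂)^(γ−1))/(γ−1) → W_a/(P₁V₁) = 0.8931.
Path (b) isobaric: W = P₁(V₂ − V₁) → W_b/(P₁V₁) = 2.019.
W_a / W_b = 0.8931 / 2.019 = 0.4423.

W_a / W_b ≈ 0.442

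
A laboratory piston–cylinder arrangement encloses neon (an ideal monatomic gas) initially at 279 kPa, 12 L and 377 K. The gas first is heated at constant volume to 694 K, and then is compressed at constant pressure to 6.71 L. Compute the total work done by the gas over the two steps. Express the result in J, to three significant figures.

Step 1 (isochoric): W = 0 (constant volume).
After step 1: P = 513.6 kPa (V unchanged).
Step 2 (isobaric): W = PΔV = (513.6 kPa)(6.71 − 12 L) = -2717 J.
W_total = 0 − 2717 = -2717 J.

W_total ≈ -2720 J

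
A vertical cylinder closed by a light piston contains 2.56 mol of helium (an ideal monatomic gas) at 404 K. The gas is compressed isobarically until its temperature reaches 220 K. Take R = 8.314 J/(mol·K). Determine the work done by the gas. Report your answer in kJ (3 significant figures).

Isobaric: W = P ΔV = nR ΔT.
W = (2.56)(8.314)(220 − 404) = -3916 J.

W ≈ -3.92 kJ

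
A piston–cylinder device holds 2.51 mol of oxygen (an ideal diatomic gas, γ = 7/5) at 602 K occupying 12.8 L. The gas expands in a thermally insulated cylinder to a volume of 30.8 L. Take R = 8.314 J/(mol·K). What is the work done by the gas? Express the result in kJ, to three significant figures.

W ≈ 9.30 kJ

Adiabatic: TV^(γ−1) = const with γ = 7/5.
T₂ = T₁ (V₁/V₂)^(γ−1) = 602 × (12.8/30.8)^0.4 = 602 × 0.7038 = 423.7 K.
W_by = nCᵥ(T₁ − T₂) = (2.51)(20.79)(602 − 423.7) = 9302 J.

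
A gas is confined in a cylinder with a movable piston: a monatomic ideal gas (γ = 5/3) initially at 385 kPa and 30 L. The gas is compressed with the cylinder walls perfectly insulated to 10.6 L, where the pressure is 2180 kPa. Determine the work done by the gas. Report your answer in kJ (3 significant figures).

W ≈ -17.3 kJ

Adiabatic: W = (P₁V₁ − P₂V₂)/(γ − 1) with γ = 5/3.
P₁V₁ = 11550 J, P₂V₂ = 23108 J.
W = (11550 − 23108) / 0.6667 = -17337 J.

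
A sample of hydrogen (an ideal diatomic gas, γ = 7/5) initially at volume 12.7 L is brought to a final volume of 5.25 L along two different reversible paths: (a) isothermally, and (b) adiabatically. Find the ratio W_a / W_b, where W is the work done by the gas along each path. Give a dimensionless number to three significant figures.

W_a / W_b ≈ 0.834

Path (a) isothermal: W = P₁V₁ ln(V₂/V₁) → W_a/(P₁V₁) = -0.8834.
Path (b) adiabatic: W = P₁V₁(1 − (V₁/V₂)^(γ−1))/(γ−1) → W_b/(P₁V₁) = -1.06.
W_a / W_b = -0.8834 / -1.06 = 0.8337.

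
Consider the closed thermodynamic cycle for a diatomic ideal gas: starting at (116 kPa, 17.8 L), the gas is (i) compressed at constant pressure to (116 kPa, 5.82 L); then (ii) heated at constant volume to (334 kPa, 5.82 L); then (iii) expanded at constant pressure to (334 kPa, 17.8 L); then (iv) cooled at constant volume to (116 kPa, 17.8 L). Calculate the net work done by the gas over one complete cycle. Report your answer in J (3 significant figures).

Constant-volume legs do no work.
W(i) = (116)(5.82 − 17.8) = -1390 J; W(iii) = (334)(17.8 − 5.82) = 4001 J.
W_net = -1390 + 4001 = 2612 J (the clockwise enclosed area).

W_net ≈ 2610 J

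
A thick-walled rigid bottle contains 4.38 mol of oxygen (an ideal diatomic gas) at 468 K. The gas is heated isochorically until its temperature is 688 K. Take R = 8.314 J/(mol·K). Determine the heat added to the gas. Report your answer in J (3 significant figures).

Q ≈ 20000 J

Constant volume ⇒ W = 0, so Q = ΔU = nCᵥΔT with Cᵥ = 5R/2 = 20.79 J/(mol·K).
ΔU = (4.38)(20.79)(688 − 468) = 20028 J.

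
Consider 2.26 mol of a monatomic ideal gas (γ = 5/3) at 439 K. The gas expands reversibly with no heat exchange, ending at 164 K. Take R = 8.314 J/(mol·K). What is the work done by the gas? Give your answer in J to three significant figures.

W ≈ 7750 J

Adiabatic ⇒ Q = 0, so W_by = −ΔU = nCᵥ(T₁ − T₂).
Cᵥ = 3R/2 = 12.47 J/(mol·K).
W = (2.26)(12.47)(439 − 164) = 7751 J.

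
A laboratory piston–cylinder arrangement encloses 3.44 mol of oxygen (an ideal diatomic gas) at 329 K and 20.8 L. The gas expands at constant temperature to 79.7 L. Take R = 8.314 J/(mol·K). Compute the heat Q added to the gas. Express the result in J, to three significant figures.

Q ≈ 12600 J

Isothermal ⇒ ΔU = 0, so Q = W = nRT ln(V₂/V₁).
Q = (3.44)(8.314)(329) ln(79.7/20.8) = 9409 × 1.343 = 12640 J.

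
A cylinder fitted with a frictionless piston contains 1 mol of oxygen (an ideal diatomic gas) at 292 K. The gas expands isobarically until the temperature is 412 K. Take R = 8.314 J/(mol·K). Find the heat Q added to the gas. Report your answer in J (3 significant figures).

Isobaric: W = nRΔT = (1)(8.314)(120) = 997.7 J.
ΔU = nCᵥΔT with Cᵥ = 5R/2: ΔU = (1)(20.79)(120) = 2494 J.
Q = ΔU + W = 2494 + 997.7 = 3492 J.

Q ≈ 3490 J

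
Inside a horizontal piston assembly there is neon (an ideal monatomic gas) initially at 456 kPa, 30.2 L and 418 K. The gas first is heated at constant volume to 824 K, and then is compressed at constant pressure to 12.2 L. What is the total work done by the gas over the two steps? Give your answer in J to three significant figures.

W_total ≈ -16200 J

Step 1 (isochoric): W = 0 (constant volume).
After step 1: P = 898.9 kPa (V unchanged).
Step 2 (isobaric): W = PΔV = (898.9 kPa)(12.2 − 30.2 L) = -16180 J.
W_total = 0 − 16180 = -16180 J.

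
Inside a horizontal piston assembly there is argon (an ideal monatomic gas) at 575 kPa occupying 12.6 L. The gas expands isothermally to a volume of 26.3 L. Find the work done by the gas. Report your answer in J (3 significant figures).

W ≈ 5330 J

Isothermal: W = nRT ln(V₂/V₁) = P₁V₁ ln(V₂/V₁).
P₁V₁ = (575 kPa)(12.6 L) = 7245 J.
W = 7245 × ln(26.3/12.6) = 7245 × 0.7359
W_by_gas = 5331 J.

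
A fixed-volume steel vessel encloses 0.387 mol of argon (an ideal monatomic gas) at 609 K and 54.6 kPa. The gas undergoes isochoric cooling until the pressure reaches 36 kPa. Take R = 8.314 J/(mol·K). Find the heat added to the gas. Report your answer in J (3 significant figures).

Q ≈ -1000 J

Constant volume ⇒ W = 0, so Q = ΔU = nCᵥΔT with Cᵥ = 3R/2 = 12.47 J/(mol·K).
At constant V, T₂/T₁ = P₂/P₁ ⇒ ΔT = T₁(P₂/P₁ − 1) = 609·(36/54.6 − 1) = -207.5 K.
ΔU = (0.387)(12.47)(-207.5) = -1001 J.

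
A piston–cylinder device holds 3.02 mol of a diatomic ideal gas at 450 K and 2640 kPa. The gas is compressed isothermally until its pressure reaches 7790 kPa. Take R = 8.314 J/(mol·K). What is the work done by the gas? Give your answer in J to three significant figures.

W ≈ -12200 J

Isothermal process: W = nRT ln(V₂/V₁) = nRT ln(P₁/P₂).
W = (3.02)(8.314)(450) × ln(2640/7790)
  = 11299 × ln(0.3389) = 11299 × -1.082
W_by_gas = -12226 J.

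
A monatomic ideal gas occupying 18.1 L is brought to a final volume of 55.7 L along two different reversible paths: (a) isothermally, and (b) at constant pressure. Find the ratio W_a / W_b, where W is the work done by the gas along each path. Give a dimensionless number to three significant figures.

Path (a) isothermal: W = P₁V₁ ln(V₂/V₁) → W_a/(P₁V₁) = 1.124.
Path (b) isobaric: W = P₁(V₂ − V₁) → W_b/(P₁V₁) = 2.077.
W_a / W_b = 1.124 / 2.077 = 0.5411.

W_a / W_b ≈ 0.541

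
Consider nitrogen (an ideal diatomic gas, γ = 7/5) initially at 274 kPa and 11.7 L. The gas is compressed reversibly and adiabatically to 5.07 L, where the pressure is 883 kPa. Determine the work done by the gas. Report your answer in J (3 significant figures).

Adiabatic: W = (P₁V₁ − P₂V₂)/(γ − 1) with γ = 7/5.
P₁V₁ = 3206 J, P₂V₂ = 4477 J.
W = (3206 − 4477) / 0.4 = -3178 J.

W ≈ -3180 J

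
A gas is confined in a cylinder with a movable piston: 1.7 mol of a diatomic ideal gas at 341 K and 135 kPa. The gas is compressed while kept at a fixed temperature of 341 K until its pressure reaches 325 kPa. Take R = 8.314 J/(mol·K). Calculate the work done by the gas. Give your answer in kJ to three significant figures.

Isothermal process: W = nRT ln(V₂/V₁) = nRT ln(P₁/P₂).
W = (1.7)(8.314)(341) × ln(135/325)
  = 4820 × ln(0.4154) = 4820 × -0.8786
W_by_gas = -4234 J.

W ≈ -4.23 kJ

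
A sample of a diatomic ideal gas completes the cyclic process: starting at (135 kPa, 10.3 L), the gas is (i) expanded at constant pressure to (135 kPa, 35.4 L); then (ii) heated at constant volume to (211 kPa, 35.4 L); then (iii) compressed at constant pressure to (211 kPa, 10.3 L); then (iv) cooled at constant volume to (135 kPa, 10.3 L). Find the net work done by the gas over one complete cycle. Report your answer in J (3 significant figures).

Constant-volume legs do no work.
W(i) = (135)(35.4 − 10.3) = 3388 J; W(iii) = (211)(10.3 − 35.4) = -5296 J.
W_net = 3388 − 5296 = -1908 J (the counter-clockwise enclosed area).

W_net ≈ -1910 J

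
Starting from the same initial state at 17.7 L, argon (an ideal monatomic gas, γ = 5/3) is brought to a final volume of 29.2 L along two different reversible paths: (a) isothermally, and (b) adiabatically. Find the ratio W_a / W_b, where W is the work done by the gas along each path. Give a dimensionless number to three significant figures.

Path (a) isothermal: W = P₁V₁ ln(V₂/V₁) → W_a/(P₁V₁) = 0.5006.
Path (b) adiabatic: W = P₁V₁(1 − (V₁/V₂)^(γ−1))/(γ−1) → W_b/(P₁V₁) = 0.4256.
W_a / W_b = 0.5006 / 0.4256 = 1.176.

W_a / W_b ≈ 1.18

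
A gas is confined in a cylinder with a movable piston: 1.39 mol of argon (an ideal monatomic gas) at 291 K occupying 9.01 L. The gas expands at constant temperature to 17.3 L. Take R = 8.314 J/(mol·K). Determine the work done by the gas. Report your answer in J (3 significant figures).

Isothermal: W = nRT ln(V₂/V₁).
W = (1.39)(8.314)(291) × ln(17.3/9.01)
  = 3363 × 0.6524
W_by_gas = 2194 J.

W ≈ 2190 J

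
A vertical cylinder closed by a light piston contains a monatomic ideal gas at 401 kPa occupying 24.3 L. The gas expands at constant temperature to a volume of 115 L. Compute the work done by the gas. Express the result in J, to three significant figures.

W ≈ 15100 J

Isothermal: W = nRT ln(V₂/V₁) = P₁V₁ ln(V₂/V₁).
P₁V₁ = (401 kPa)(24.3 L) = 9744 J.
W = 9744 × ln(115/24.3) = 9744 × 1.554
W_by_gas = 15147 J.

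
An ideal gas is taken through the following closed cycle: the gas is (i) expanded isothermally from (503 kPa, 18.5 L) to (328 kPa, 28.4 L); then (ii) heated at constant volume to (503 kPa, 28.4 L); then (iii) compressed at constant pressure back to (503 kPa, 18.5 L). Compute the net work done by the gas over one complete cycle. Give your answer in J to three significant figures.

W_net ≈ -991 J

Leg (i): W = PᵢVᵢ ln(V_f/Vᵢ) = (9306) ln(28.4/18.5) = 3989 J.
Leg (ii): W = 0.
Leg (iii): W = PΔV = (503)(18.5 − 28.4) = -4980 J.
W_net = 3989 − 4980 = -991.2 J.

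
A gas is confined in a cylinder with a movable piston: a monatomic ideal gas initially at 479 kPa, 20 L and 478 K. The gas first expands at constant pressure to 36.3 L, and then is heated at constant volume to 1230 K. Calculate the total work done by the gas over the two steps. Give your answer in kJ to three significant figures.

W_total ≈ 7.81 kJ

Step 1 (isobaric): W = PΔV = (479 kPa)(36.3 − 20 L) = 7808 J.
Step 2 (isochoric): W = 0 (constant volume).
W_total = 7808 + 0 = 7808 J.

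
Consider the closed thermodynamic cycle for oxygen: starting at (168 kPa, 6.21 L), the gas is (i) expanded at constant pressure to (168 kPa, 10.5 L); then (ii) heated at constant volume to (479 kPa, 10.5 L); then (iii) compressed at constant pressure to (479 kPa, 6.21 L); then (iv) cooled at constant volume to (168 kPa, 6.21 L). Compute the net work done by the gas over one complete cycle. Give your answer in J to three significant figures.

Constant-volume legs do no work.
W(i) = (168)(10.5 − 6.21) = 720.7 J; W(iii) = (479)(6.21 − 10.5) = -2055 J.
W_net = 720.7 − 2055 = -1334 J (the counter-clockwise enclosed area).

W_net ≈ -1330 J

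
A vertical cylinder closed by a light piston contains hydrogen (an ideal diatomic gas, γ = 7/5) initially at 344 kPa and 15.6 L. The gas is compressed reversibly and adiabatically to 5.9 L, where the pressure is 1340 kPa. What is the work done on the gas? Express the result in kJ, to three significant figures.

Adiabatic: W = (P₁V₁ − P₂V₂)/(γ − 1) with γ = 7/5.
P₁V₁ = 5366 J, P₂V₂ = 7906 J.
W = (5366 − 7906) / 0.4 = -6349 J.
Work on gas = −W_by = 6349 J.

W ≈ 6.35 kJ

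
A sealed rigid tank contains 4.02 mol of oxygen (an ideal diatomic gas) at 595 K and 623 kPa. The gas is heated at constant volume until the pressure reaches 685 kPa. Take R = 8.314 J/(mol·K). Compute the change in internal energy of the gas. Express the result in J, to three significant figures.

ΔU ≈ 4950 J

Constant volume ⇒ W = 0, so Q = ΔU = nCᵥΔT with Cᵥ = 5R/2 = 20.79 J/(mol·K).
At constant V, T₂/T₁ = P₂/P₁ ⇒ ΔT = T₁(P₂/P₁ − 1) = 595·(685/623 − 1) = 59.21 K.
ΔU = (4.02)(20.79)(59.21) = 4948 J.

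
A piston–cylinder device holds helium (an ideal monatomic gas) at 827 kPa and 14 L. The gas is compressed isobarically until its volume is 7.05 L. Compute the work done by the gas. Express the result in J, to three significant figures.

W ≈ -5750 J

Isobaric: W = P ΔV.
W = (827 kPa)(7.05 − 14 L) = (827)(-6.95) = -5748 J.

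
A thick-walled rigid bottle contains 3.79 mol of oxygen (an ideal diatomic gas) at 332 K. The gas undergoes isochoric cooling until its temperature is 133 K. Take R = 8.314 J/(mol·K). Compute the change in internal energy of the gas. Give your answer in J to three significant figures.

Constant volume ⇒ W = 0, so Q = ΔU = nCᵥΔT with Cᵥ = 5R/2 = 20.79 J/(mol·K).
ΔU = (3.79)(20.79)(133 − 332) = -15676 J.

ΔU ≈ -15700 J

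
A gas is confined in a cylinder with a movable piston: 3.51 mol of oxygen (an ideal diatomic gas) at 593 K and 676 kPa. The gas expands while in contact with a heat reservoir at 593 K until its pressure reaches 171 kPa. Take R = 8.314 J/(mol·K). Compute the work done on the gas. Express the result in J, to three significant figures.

Isothermal process: W = nRT ln(V₂/V₁) = nRT ln(P₁/P₂).
W = (3.51)(8.314)(593) × ln(676/171)
  = 17305 × ln(3.953) = 17305 × 1.375
W_by_gas = 23786 J; work on gas = −W_by = -23786 J.

W ≈ -23800 J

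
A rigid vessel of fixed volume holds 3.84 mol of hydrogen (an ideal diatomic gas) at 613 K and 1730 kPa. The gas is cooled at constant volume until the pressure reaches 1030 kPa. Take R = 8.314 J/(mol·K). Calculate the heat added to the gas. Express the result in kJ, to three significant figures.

Q ≈ -19.8 kJ

Constant volume ⇒ W = 0, so Q = ΔU = nCᵥΔT with Cᵥ = 5R/2 = 20.79 J/(mol·K).
At constant V, T₂/T₁ = P₂/P₁ ⇒ ΔT = T₁(P₂/P₁ − 1) = 613·(1030/1730 − 1) = -248 K.
ΔU = (3.84)(20.79)(-248) = -19797 J.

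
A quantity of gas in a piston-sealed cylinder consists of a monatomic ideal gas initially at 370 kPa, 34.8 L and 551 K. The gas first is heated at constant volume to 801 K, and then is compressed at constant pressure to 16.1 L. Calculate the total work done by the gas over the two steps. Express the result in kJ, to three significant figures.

Step 1 (isochoric): W = 0 (constant volume).
After step 1: P = 537.9 kPa (V unchanged).
Step 2 (isobaric): W = PΔV = (537.9 kPa)(16.1 − 34.8 L) = -10058 J.
W_total = 0 − 10058 = -10058 J.

W_total ≈ -10.1 kJ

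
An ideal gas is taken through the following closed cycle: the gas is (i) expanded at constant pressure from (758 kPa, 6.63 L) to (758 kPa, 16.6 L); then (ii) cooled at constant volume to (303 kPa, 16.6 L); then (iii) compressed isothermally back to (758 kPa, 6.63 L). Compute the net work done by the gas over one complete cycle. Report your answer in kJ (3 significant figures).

W_net ≈ 2.94 kJ

Leg (i): W = PΔV = (758)(16.6 − 6.63) = 7557 J.
Leg (ii): W = 0.
Leg (iii): W = PᵢVᵢ ln(V_f/Vᵢ) = (5030) ln(6.63/16.6) = -4616 J.
W_net = 7557 − 4616 = 2941 J.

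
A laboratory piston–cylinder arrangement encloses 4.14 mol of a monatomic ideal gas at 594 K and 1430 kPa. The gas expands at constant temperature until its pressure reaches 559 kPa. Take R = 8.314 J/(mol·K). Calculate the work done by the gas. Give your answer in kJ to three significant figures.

Isothermal process: W = nRT ln(V₂/V₁) = nRT ln(P₁/P₂).
W = (4.14)(8.314)(594) × ln(1430/559)
  = 20445 × ln(2.558) = 20445 × 0.9393
W_by_gas = 19204 J.

W ≈ 19.2 kJ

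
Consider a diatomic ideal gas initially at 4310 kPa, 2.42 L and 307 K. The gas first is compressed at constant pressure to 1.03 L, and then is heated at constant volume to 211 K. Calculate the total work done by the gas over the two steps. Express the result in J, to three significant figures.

W_total ≈ -5990 J

Step 1 (isobaric): W = PΔV = (4310 kPa)(1.03 − 2.42 L) = -5991 J.
Step 2 (isochoric): W = 0 (constant volume).
W_total = -5991 + 0 = -5991 J.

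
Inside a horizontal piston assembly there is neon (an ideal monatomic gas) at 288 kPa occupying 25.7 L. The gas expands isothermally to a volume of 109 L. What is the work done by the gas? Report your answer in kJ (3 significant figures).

Isothermal: W = nRT ln(V₂/V₁) = P₁V₁ ln(V₂/V₁).
P₁V₁ = (288 kPa)(25.7 L) = 7402 J.
W = 7402 × ln(109/25.7) = 7402 × 1.445
W_by_gas = 10694 J.

W ≈ 10.7 kJ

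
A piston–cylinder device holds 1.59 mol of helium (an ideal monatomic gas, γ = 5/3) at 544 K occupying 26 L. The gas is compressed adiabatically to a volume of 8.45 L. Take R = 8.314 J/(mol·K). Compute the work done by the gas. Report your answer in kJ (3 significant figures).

W ≈ -12.0 kJ

Adiabatic: TV^(γ−1) = const with γ = 5/3.
T₂ = T₁ (V₁/V₂)^(γ−1) = 544 × (26/8.45)^0.667 = 544 × 2.115 = 1151 K.
W_by = nCᵥ(T₁ − T₂) = (1.59)(12.47)(544 − 1151) = -12033 J.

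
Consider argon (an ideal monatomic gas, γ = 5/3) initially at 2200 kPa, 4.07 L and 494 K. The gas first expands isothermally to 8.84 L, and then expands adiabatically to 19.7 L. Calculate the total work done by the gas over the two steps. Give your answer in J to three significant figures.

W_total ≈ 12500 J

Step 1 (isothermal): W = P₁V₁ ln(V₂/V₁) = (8954) ln(8.84/4.07) = 6945 J.
After step 1: P = 1013 kPa, V = 8.84 L, T = 494 K.
Step 2 (adiabatic): W = (P₁V₁ − P₂V₂)/(γ−1) = (8954 − 5248)/0.667 = 5559 J.
W_total = 6945 + 5559 = 12504 J.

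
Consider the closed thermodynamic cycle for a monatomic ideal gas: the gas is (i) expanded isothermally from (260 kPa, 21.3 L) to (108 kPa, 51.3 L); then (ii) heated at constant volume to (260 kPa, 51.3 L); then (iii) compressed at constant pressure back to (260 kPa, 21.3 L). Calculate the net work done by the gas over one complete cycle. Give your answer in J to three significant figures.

Leg (i): W = PᵢVᵢ ln(V_f/Vᵢ) = (5538) ln(51.3/21.3) = 4868 J.
Leg (ii): W = 0.
Leg (iii): W = PΔV = (260)(21.3 − 51.3) = -7800 J.
W_net = 4868 − 7800 = -2932 J.

W_net ≈ -2930 J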